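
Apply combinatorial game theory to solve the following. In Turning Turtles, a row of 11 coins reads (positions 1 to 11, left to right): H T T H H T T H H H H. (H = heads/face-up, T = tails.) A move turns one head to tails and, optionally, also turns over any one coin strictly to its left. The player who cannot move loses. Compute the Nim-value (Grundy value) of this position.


Coins: H T T H H T T H H H H
Key fact: a single head at position k behaves exactly like a Nim heap of size k (turning it to T and optionally flipping a coin at j < k corresponds to moving the heap from k to j, or to 0), and heads combine as a disjunctive sum (two heads at the same place would cancel, matching j XOR j = 0). So the Nim-value is the XOR of the 1-indexed positions of the heads.
Face-up positions (1-indexed): [1, 4, 5, 8, 9, 10, 11]
XOR 0 with 1: 0 XOR 1 = 1
XOR 1 with 4: 1 XOR 4 = 5
XOR 5 with 5: 5 XOR 5 = 0
XOR 0 with 8: 0 XOR 8 = 8
XOR 8 with 9: 8 XOR 9 = 1
XOR 1 with 10: 1 XOR 10 = 11
XOR 11 with 11: 11 XOR 11 = 0
Nim-value = 0

0


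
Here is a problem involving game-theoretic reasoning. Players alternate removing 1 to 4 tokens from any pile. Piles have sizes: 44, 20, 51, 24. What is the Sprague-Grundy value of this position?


Subtraction set: {1, 2, 3, 4}
For this subtraction set, G(n) = n mod 5 (period = max + 1 = 5).
Pile 1 (size 44): G(44) = 44 mod 5 = 4
Pile 2 (size 20): G(20) = 20 mod 5 = 0
Pile 3 (size 51): G(51) = 51 mod 5 = 1
Pile 4 (size 24): G(24) = 24 mod 5 = 4
Total Grundy value = XOR of all: 4 XOR 0 XOR 1 XOR 4 = 1

1


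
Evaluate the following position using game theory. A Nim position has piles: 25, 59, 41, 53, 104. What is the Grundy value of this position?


We need the XOR (exclusive or) of all pile sizes.
After XOR-ing pile 1 (size 25): 0 XOR 25 = 25
After XOR-ing pile 2 (size 59): 25 XOR 59 = 34
After XOR-ing pile 3 (size 41): 34 XOR 41 = 11
After XOR-ing pile 4 (size 53): 11 XOR 53 = 62
After XOR-ing pile 5 (size 104): 62 XOR 104 = 86
The Nim-value of this position is 86.

86


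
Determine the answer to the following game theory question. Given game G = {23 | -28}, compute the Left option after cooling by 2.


Original game: {23 | -28} (a switch {a | b} with a > b).
Cooling by t (for t below the temperature (a - b)/2 = 51/2) taxes each move by t: {a | b} cooled by t is {a - t | b + t}.
Cooling amount: t = 2
Cooled Left option: 23 - 2 = 21
Cooled Right option: -28 + 2 = -26
Cooled game: {21 | -26}
Left option = 21

21


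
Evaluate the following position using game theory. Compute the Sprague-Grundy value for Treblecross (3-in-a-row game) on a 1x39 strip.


Treblecross: place X on empty cells; 3-in-a-row wins.
Playing within two cells of an existing X lets the opponent win at once, so sensible play treats the cells i-2..i+2 around each X as dead. The player left with no safe cell loses, so this is a normal-play take-away game on strips of safe cells.
Placing X at cell i (0-indexed) of a strip of k safe cells leaves independent strips of sizes max(0, i-2) and max(0, k-i-3). Hence G(k) = mex{ G(max(0,i-2)) XOR G(max(0,k-i-3)) : 0 <= i < k }, with G(0) = 0.
G(1): splits (0,0):0^0=0 -> mex({0}) = 1
G(2): splits (0,0):0^0=0 -> mex({0}) = 1
G(3): splits (0,0):0^0=0 -> mex({0}) = 1
G(4): splits (0,1):0^1=1 (0,0):0^0=0 -> mex({0, 1}) = 2
G(5): splits (0,2):0^1=1 (0,1):0^1=1 (0,0):0^0=0 -> mex({0, 1}) = 2
G(6) = mex({1}) = 0
G(7) = mex({0, 1, 2}) = 3
G(8) = mex({0, 1, 2}) = 3
G(9) = mex({0, 2}) = 1
G(10) = mex({0, 2, 3}) = 1
G(11) = mex({0, 3}) = 1
G(12) = mex({1, 3}) = 0
G(13) = mex({0, 1, 2, 3}) = 4
G(14) = mex({0, 1, 2}) = 3
G(15) = mex({0, 1, 2}) = 3
G(16) = mex({0, 1, 2, 4}) = 3
G(17) = mex({0, 1, 3, 4}) = 2
G(18) = mex({0, 1, 3, 4}) = 2
G(19) = mex({0, 1, 3, 5}) = 2
G(20) = mex({0, 1, 2, 3, 5}) = 4
G(21) = mex({0, 1, 2, 3, 5}) = 4
G(22) = mex({1, 2, 6}) = 0
G(23) = mex({0, 1, 2, 3, 4, 6}) = 5
G(24) = mex({0, 1, 2, 3, 4}) = 5
G(25) = mex({0, 1, 3, 4, 7}) = 2
G(26) = mex({0, 1, 3, 4, 5, 7}) = 2
G(27) = mex({0, 1, 3, 5}) = 2
G(28) = mex({0, 1, 2, 5}) = 3
G(29) = mex({0, 1, 2, 4, 5, 6}) = 3
G(30) = mex({1, 2, 4, 6}) = 0
G(31) = mex({0, 1, 2, 3, 4, 6}) = 5
G(32) = mex({1, 2, 3, 4, 7}) = 0
G(33) = mex({0, 3, 7}) = 1
G(34) = mex({0, 2, 3, 5, 7}) = 1
G(35) = mex({0, 2, 3, 5, 6}) = 1
G(36) = mex({0, 1, 2, 5, 6}) = 3
G(37) = mex({0, 1, 2, 4, 5, 6}) = 3
G(38) = mex({0, 1, 2, 4}) = 3
G(39) = mex({0, 1, 2, 3, 4, 7}) = 5
Therefore G(39) = 5.

5


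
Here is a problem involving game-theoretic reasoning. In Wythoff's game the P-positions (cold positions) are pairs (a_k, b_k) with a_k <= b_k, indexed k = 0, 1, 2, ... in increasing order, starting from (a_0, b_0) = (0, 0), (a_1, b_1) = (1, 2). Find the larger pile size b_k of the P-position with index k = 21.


By Wythoff's theorem, a_k = floor(k * phi) and b_k = floor(k * phi^2) = a_k + k, where phi = (1 + sqrt(5))/2 is the golden ratio.
phi = (1 + sqrt(5))/2 = 1.618034
phi^2 = phi + 1 = 2.618034
k = 21
k * phi^2 = 21 * 2.618034 = 54.978714
b_21 = floor(k * phi^2) = 54 (check: a_21 + k = 33 + 21 = 54)

54


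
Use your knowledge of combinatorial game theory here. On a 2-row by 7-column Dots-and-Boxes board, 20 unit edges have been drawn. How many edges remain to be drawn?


Grid: 2 x 7 boxes, i.e. 3 rows and 8 columns of dots.
Horizontal edges: (rows + 1) * cols = 3 * 7 = 21
Vertical edges: rows * (cols + 1) = 2 * 8 = 16
Total edges: 21 + 16 = 37
Edges drawn: 20
Remaining: 37 - 20 = 17

17


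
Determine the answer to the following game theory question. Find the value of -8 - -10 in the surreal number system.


x = -8, y = -10
x - y = -8 - -10 = 2

2


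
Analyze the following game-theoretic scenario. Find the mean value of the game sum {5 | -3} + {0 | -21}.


G1 = {5 | -3}, G2 = {0 | -21}
Each is a switch {a | b} with numbers a > b; its mean value is (a + b)/2, and mean value is additive over game sums: m(G1 + G2) = m(G1) + m(G2).
Mean of G1 = (5 + (-3))/2 = 2/2 = 1
Mean of G2 = (0 + (-21))/2 = -21/2 = -21/2
Mean of G1 + G2 = 1 + -21/2 = -19/2

-19/2


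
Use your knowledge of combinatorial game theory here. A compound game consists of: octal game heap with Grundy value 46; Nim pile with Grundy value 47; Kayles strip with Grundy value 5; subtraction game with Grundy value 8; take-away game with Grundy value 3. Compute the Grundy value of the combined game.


By the Sprague-Grundy theorem, the Grundy value of a sum of games is the XOR of individual Grundy values.
octal game heap: Grundy value = 46. Running XOR: 0 XOR 46 = 46
Nim pile: Grundy value = 47. Running XOR: 46 XOR 47 = 1
Kayles strip: Grundy value = 5. Running XOR: 1 XOR 5 = 4
subtraction game: Grundy value = 8. Running XOR: 4 XOR 8 = 12
take-away game: Grundy value = 3. Running XOR: 12 XOR 3 = 15
The combined Grundy value is 15.

15


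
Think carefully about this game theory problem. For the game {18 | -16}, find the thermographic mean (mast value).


Game = {18 | -16}, a switch {a | b} with numbers a > b.
Its thermograph has left wall a - t and right wall b + t, which meet at t = (a - b)/2, where both equal (a + b)/2. So the mast (mean value) is at (a + b)/2.
Mean = (18 + (-16))/2 = 2/2 = 1

1


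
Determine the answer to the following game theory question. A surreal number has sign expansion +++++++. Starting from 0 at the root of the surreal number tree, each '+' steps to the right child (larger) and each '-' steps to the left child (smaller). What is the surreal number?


Sign expansion: +++++++
Rule: track bounds (lo, hi), initially (-inf, +inf). On '+', the current value becomes lo and we move to the simplest number in (value, hi): value + 1 if hi = +inf, otherwise the midpoint (value + hi)/2. On '-', the current value becomes hi and we move to value - 1 if lo = -inf, otherwise the midpoint (lo + value)/2.
Start at 0.
Step 1: sign = +, move right. Bounds: (0, +inf). Value = 1
Step 2: sign = +, move right. Bounds: (1, +inf). Value = 2
Step 3: sign = +, move right. Bounds: (2, +inf). Value = 3
Step 4: sign = +, move right. Bounds: (3, +inf). Value = 4
Step 5: sign = +, move right. Bounds: (4, +inf). Value = 5
Step 6: sign = +, move right. Bounds: (5, +inf). Value = 6
Step 7: sign = +, move right. Bounds: (6, +inf). Value = 7
The surreal number with sign expansion +++++++ is 7.

7


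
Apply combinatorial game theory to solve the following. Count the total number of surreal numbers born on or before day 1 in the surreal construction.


Day 0: {|} = 0 is born. Count = 1.
Day n: the number of surreal numbers born by day n is 2^(n+1) - 1.
By day 0: 2^1 - 1 = 1
By day 1: 2^2 - 1 = 3
By day 1: 3 surreal numbers.

3


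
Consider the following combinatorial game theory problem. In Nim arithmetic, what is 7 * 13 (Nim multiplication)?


Nim multiplication is bilinear over XOR: (u XOR v) * w = (u*w) XOR (v*w).
So we split each operand into its bit components and XOR the pairwise Nim products.
7 = 1 + 2 + 4 (as XOR of powers of 2).
13 = 1 + 4 + 8 (as XOR of powers of 2).
Using the standard Nim-product table on single bits:
  2*2 = 3,   2*4 = 8,   2*8 = 12,
  4*4 = 6,   4*8 = 11,  8*8 = 13,
and  1*x = x (identity), k*l = l*k (commutative).
Pairwise Nim products:
  1 * 1 = 1
  1 * 4 = 4
  1 * 8 = 8
  2 * 1 = 2
  2 * 4 = 8
  2 * 8 = 12
  4 * 1 = 4
  4 * 4 = 6
  4 * 8 = 11
XOR them: 1 XOR 4 XOR 8 XOR 2 XOR 8 XOR 12 XOR 4 XOR 6 XOR 11 = 2.
Result: 7 * 13 = 2 (in Nim).

2


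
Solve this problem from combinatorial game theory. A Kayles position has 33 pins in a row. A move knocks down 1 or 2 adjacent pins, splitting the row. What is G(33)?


Kayles: a move removes 1 or 2 adjacent pins from a contiguous row.
Removing pins from a row of k leaves two independent rows (a, b) with a + b = k - 1 (one pin) or a + b = k - 2 (two pins); an end removal gives a = 0.
By Sprague-Grundy, G(k) = mex{ G(a) XOR G(b) } over all these splits. G(0) = 0.
G(1): splits (0,0):0^0=0 -> mex({0}) = 1
G(2): splits (0,1):0^1=1 (0,0):0^0=0 -> mex({0, 1}) = 2
G(3): splits (0,2):0^2=2 (1,1):1^1=0 (0,1):0^1=1 -> mex({0, 1, 2}) = 3
G(4): splits (0,3):0^3=3 (1,2):1^2=3 (0,2):0^2=2 (1,1):1^1=0 -> mex({0, 2, 3}) = 1
G(5): splits (0,4):0^1=1 (1,3):1^3=2 (2,2):2^2=0 (0,3):0^3=3 (1,2):1^2=3 -> mex({0, 1, 2, 3}) = 4
G(6) = mex({0, 1, 2, 4}) = 3
G(7) = mex({0, 1, 3, 4, 5}) = 2
G(8) = mex({0, 2, 3, 5, 6}) = 1
G(9) = mex({0, 1, 2, 3, 6, 7}) = 4
G(10) = mex({0, 1, 3, 4, 5, 7}) = 2
G(11) = mex({0, 1, 2, 3, 4, 5}) = 6
G(12) = mex({0, 1, 2, 3, 5, 6, 7}) = 4
G(13) = mex({0, 2, 3, 4, 6, 7}) = 1
G(14) = mex({0, 1, 4, 5, 6, 7}) = 2
G(15) = mex({0, 1, 2, 3, 4, 5, 6}) = 7
G(16) = mex({0, 2, 3, 5, 6, 7}) = 1
G(17) = mex({0, 1, 2, 3, 5, 6, 7}) = 4
G(18) = mex({0, 1, 2, 4, 5, 6}) = 3
G(19) = mex({0, 1, 3, 4, 5, 7}) = 2
G(20) = mex({0, 2, 3, 4, 5, 6, 7}) = 1
G(21) = mex({0, 1, 2, 3, 5, 6, 7}) = 4
G(22) = mex({0, 1, 2, 3, 4, 5, 7}) = 6
G(23) = mex({0, 1, 2, 3, 4, 5, 6}) = 7
G(24) = mex({0, 1, 2, 3, 5, 6, 7}) = 4
G(25) = mex({0, 2, 3, 4, 6, 7}) = 1
G(26) = mex({0, 1, 3, 4, 5, 6, 7}) = 2
G(27) = mex({0, 1, 2, 3, 4, 5, 6, 7}) = 8
G(28) = mex({0, 1, 2, 3, 4, 6, 7, 8}) = 5
G(29) = mex({0, 1, 2, 3, 5, 6, 7, 8, 9}) = 4
G(30) = mex({0, 1, 2, 3, 4, 5, 6, 9, 10}) = 7
G(31) = mex({0, 1, 3, 4, 5, 7, 10, 11}) = 2
G(32) = mex({0, 2, 3, 4, 5, 6, 7, 9, 11}) = 1
G(33) = mex({0, 1, 2, 3, 4, 5, 6, 7, 9, 12}) = 8
Therefore G(33) = 8.

8


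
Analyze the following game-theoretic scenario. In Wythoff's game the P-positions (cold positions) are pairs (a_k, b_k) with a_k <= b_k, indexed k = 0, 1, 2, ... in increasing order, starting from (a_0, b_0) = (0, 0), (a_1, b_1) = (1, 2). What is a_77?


By Wythoff's theorem, a_k = floor(k * phi) and b_k = floor(k * phi^2) = a_k + k, where phi = (1 + sqrt(5))/2 is the golden ratio.
phi = (1 + sqrt(5))/2 = 1.618034
k = 77
k * phi = 77 * 1.618034 = 124.588617
a_77 = floor(k * phi) = 124

124


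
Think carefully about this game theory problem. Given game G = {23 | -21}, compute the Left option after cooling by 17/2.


Original game: {23 | -21} (a switch {a | b} with a > b).
Cooling by t (for t below the temperature (a - b)/2 = 22) taxes each move by t: {a | b} cooled by t is {a - t | b + t}.
Cooling amount: t = 17/2
Cooled Left option: 23 - 17/2 = 29/2
Cooled Right option: -21 + 17/2 = -25/2
Cooled game: {29/2 | -25/2}
Left option = 29/2

29/2


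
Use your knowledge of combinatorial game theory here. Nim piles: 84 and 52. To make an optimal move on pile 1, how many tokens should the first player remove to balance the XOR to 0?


Piles: 84 and 52
Current XOR: 84 XOR 52 = 96 (non-zero, so this is an N-position).
To make the XOR zero, we need to find a move that balances the piles.
For pile 1 (size 84): target = 84 XOR 96 = 52
We reduce pile 1 from 84 to 52.
Tokens removed: 84 - 52 = 32
Verification: 52 XOR 52 = 0

32


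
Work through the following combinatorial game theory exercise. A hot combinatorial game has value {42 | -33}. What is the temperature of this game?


The game is {42 | -33}, a switch {a | b} with numbers a > b.
Cooling {a | b} by t gives {a - t | b + t}, which stops being hot when a - t = b + t, i.e. at t = (a - b)/2. So the temperature of a switch is (a - b)/2.
Temperature = (Left option - Right option) / 2
= (42 - (-33)) / 2
= 75 / 2
= 75/2

75/2


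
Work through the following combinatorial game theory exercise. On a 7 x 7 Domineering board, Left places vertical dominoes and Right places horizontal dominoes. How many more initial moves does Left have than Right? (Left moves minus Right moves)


Board is 7 x 7 (rows x cols).
Left (vertical) placements: (rows-1) * cols = 6 * 7 = 42
Right (horizontal) placements: rows * (cols-1) = 7 * 6 = 42
Advantage = Left - Right = 42 - 42 = 0

0


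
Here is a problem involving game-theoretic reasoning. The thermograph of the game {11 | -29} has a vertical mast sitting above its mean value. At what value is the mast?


Game = {11 | -29}, a switch {a | b} with numbers a > b.
Its thermograph has left wall a - t and right wall b + t, which meet at t = (a - b)/2, where both equal (a + b)/2. So the mast (mean value) is at (a + b)/2.
Mean = (11 + (-29))/2 = -18/2 = -9

-9


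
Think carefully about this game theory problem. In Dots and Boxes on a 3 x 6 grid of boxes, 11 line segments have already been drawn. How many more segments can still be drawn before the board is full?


Grid: 3 x 6 boxes, i.e. 4 rows and 7 columns of dots.
Horizontal edges: (rows + 1) * cols = 4 * 6 = 24
Vertical edges: rows * (cols + 1) = 3 * 7 = 21
Total edges: 24 + 21 = 45
Edges drawn: 11
Remaining: 45 - 11 = 34

34


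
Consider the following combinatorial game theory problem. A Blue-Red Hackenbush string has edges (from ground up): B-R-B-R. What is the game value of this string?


Edges (from ground): B-R-B-R
By Berlekamp's sign-expansion rule, a Blue-Red Hackenbush stalk has the value of the surreal number whose sign sequence is the edge sequence with B -> + and R -> -.
Sign sequence: +-+-
Trace the sign expansion in the surreal number tree, starting from 0:
Edge 1: B (sign +) -> bounds (0, +inf), value = 1
Edge 2: R (sign -) -> bounds (0, 1), value = 1/2
Edge 3: B (sign +) -> bounds (1/2, 1), value = 3/4
Edge 4: R (sign -) -> bounds (1/2, 3/4), value = 5/8
Game value = 5/8

5/8


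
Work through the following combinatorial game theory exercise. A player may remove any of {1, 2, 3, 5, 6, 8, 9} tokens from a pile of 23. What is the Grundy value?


The subtraction set is S = {1, 2, 3, 5, 6, 8, 9}.
G(k) = mex{ G(k - s) : s in S, s <= k }. We compute iteratively: G(0) = 0.
G(1) = mex({0}) = 1
G(2) = mex({0, 1}) = 2
G(3) = mex({0, 1, 2}) = 3
G(4) = mex({1, 2, 3}) = 0
G(5) = mex({0, 2, 3}) = 1
G(6) = mex({0, 1, 3}) = 2
G(7) = mex({0, 1, 2}) = 3
G(8) = mex({0, 1, 2, 3}) = 4
G(9) = mex({0, 1, 2, 3, 4}) = 5
G(10) = mex({0, 1, 2, 3, 4, 5}) = 6
G(11) = mex({1, 2, 3, 4, 5, 6}) = 0
G(12) = mex({0, 2, 3, 5, 6}) = 1
G(13) = mex({0, 1, 3, 4, 6}) = 2
G(14) = mex({0, 1, 2, 4, 5}) = 3
G(15) = mex({1, 2, 3, 5, 6}) = 0
G(16) = mex({0, 2, 3, 4, 6}) = 1
G(17) = mex({0, 1, 3, 4, 5}) = 2
G(18) = mex({0, 1, 2, 5, 6}) = 3
G(19) = mex({0, 1, 2, 3, 6}) = 4
Observe that G(11)..G(19) = 0, 1, 2, 3, 0, 1, 2, 3, 4 repeats G(0)..G(8) = 0, 1, 2, 3, 0, 1, 2, 3, 4.
For k >= max(S) = 9, G(k) is determined by the previous 9 values G(k-9)..G(k-1); a window of 9 consecutive values has recurred shifted by 11, so by induction G(k + 11) = G(k) for all k >= 0: the sequence is periodic from the start with period 11.
One period: G(0..10) = 0, 1, 2, 3, 0, 1, 2, 3, 4, 5, 6.
23 mod 11 = 1, so G(23) = G(1) = 1.

1


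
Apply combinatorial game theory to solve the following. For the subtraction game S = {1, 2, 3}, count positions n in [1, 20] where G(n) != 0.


Subtraction set S = {1, 2, 3}, so G(n) = n mod 4.
G(n) = 0 when n is a multiple of 4.
Multiples of 4 in [1, 20]: 5
N-positions (nonzero Grundy) = 20 - 5 = 15

15


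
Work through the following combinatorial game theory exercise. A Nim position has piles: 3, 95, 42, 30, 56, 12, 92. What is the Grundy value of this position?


We need the XOR (exclusive or) of all pile sizes.
After XOR-ing pile 1 (size 3): 0 XOR 3 = 3
After XOR-ing pile 2 (size 95): 3 XOR 95 = 92
After XOR-ing pile 3 (size 42): 92 XOR 42 = 118
After XOR-ing pile 4 (size 30): 118 XOR 30 = 104
After XOR-ing pile 5 (size 56): 104 XOR 56 = 80
After XOR-ing pile 6 (size 12): 80 XOR 12 = 92
After XOR-ing pile 7 (size 92): 92 XOR 92 = 0
The Nim-value of this position is 0.

0


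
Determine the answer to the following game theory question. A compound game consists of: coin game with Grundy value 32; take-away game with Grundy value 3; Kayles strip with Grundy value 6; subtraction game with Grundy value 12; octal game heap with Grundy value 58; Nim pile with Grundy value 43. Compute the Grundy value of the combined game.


By the Sprague-Grundy theorem, the Grundy value of a sum of games is the XOR of individual Grundy values.
coin game: Grundy value = 32. Running XOR: 0 XOR 32 = 32
take-away game: Grundy value = 3. Running XOR: 32 XOR 3 = 35
Kayles strip: Grundy value = 6. Running XOR: 35 XOR 6 = 37
subtraction game: Grundy value = 12. Running XOR: 37 XOR 12 = 41
octal game heap: Grundy value = 58. Running XOR: 41 XOR 58 = 19
Nim pile: Grundy value = 43. Running XOR: 19 XOR 43 = 56
The combined Grundy value is 56.

56


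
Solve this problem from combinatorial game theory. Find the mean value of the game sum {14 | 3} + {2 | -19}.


G1 = {14 | 3}, G2 = {2 | -19}
Each is a switch {a | b} with numbers a > b; its mean value is (a + b)/2, and mean value is additive over game sums: m(G1 + G2) = m(G1) + m(G2).
Mean of G1 = (14 + (3))/2 = 17/2 = 17/2
Mean of G2 = (2 + (-19))/2 = -17/2 = -17/2
Mean of G1 + G2 = 17/2 + -17/2 = 0

0


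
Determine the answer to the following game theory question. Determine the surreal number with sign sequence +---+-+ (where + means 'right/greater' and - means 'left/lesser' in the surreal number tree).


Sign expansion: +---+-+
Rule: track bounds (lo, hi), initially (-inf, +inf). On '+', the current value becomes lo and we move to the simplest number in (value, hi): value + 1 if hi = +inf, otherwise the midpoint (value + hi)/2. On '-', the current value becomes hi and we move to value - 1 if lo = -inf, otherwise the midpoint (lo + value)/2.
Start at 0.
Step 1: sign = +, move right. Bounds: (0, +inf). Value = 1
Step 2: sign = -, move left. Bounds: (0, 1). Value = 1/2
Step 3: sign = -, move left. Bounds: (0, 1/2). Value = 1/4
Step 4: sign = -, move left. Bounds: (0, 1/4). Value = 1/8
Step 5: sign = +, move right. Bounds: (1/8, 1/4). Value = 3/16
Step 6: sign = -, move left. Bounds: (1/8, 3/16). Value = 5/32
Step 7: sign = +, move right. Bounds: (5/32, 3/16). Value = 11/64
The surreal number with sign expansion +---+-+ is 11/64.

11/64


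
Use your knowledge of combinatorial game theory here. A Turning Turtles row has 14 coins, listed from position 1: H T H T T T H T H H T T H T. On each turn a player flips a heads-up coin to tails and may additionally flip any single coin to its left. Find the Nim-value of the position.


Coins: H T H T T T H T H H T T H T
Key fact: a single head at position k behaves exactly like a Nim heap of size k (turning it to T and optionally flipping a coin at j < k corresponds to moving the heap from k to j, or to 0), and heads combine as a disjunctive sum (two heads at the same place would cancel, matching j XOR j = 0). So the Nim-value is the XOR of the 1-indexed positions of the heads.
Face-up positions (1-indexed): [1, 3, 7, 9, 10, 13]
XOR 0 with 1: 0 XOR 1 = 1
XOR 1 with 3: 1 XOR 3 = 2
XOR 2 with 7: 2 XOR 7 = 5
XOR 5 with 9: 5 XOR 9 = 12
XOR 12 with 10: 12 XOR 10 = 6
XOR 6 with 13: 6 XOR 13 = 11
Nim-value = 11

11


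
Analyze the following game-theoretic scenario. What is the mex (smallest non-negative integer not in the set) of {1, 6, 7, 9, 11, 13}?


Set = {1, 6, 7, 9, 11, 13}
0 is NOT in the set. This is the mex.
mex = 0

0


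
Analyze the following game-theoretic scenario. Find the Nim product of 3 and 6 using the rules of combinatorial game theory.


Nim multiplication is bilinear over XOR: (u XOR v) * w = (u*w) XOR (v*w).
So we split each operand into its bit components and XOR the pairwise Nim products.
3 = 1 + 2 (as XOR of powers of 2).
6 = 2 + 4 (as XOR of powers of 2).
Using the standard Nim-product table on single bits:
  2*2 = 3,   2*4 = 8,   2*8 = 12,
  4*4 = 6,   4*8 = 11,  8*8 = 13,
and  1*x = x (identity), k*l = l*k (commutative).
Pairwise Nim products:
  1 * 2 = 2
  1 * 4 = 4
  2 * 2 = 3
  2 * 4 = 8
XOR them: 2 XOR 4 XOR 3 XOR 8 = 13.
Result: 3 * 6 = 13 (in Nim).

13


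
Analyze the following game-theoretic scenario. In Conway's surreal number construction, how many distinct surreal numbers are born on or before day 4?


Day 0: {|} = 0 is born. Count = 1.
Day n: the number of surreal numbers born by day n is 2^(n+1) - 1.
By day 0: 2^1 - 1 = 1
By day 1: 2^2 - 1 = 3
By day 2: 2^3 - 1 = 7
By day 3: 2^4 - 1 = 15
By day 4: 2^5 - 1 = 31
By day 4: 31 surreal numbers.

31


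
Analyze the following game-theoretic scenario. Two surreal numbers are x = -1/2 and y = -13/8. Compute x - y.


x = -1/2, y = -13/8
Converting to common denominator: 8
x = -4/8, y = -13/8
x - y = -1/2 - -13/8 = 9/8

9/8


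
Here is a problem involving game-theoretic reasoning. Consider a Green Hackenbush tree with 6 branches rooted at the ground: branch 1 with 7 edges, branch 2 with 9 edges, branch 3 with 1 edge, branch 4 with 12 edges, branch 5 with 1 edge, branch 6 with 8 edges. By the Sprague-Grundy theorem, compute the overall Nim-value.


The tree has 6 branches from the ground vertex.
In Green Hackenbush, the Nim-value of a simple path of length k is k.
Branch 1: length 7, Nim-value = 7
Branch 2: length 9, Nim-value = 9
Branch 3: length 1, Nim-value = 1
Branch 4: length 12, Nim-value = 12
Branch 5: length 1, Nim-value = 1
Branch 6: length 8, Nim-value = 8
Total Nim-value = XOR of all branch values:
0 XOR 7 = 7
7 XOR 9 = 14
14 XOR 1 = 15
15 XOR 12 = 3
3 XOR 1 = 2
2 XOR 8 = 10
Nim-value of the tree = 10

10


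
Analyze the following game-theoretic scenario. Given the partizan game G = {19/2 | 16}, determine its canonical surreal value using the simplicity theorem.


Left options: {19/2}, max = 19/2
Right options: {16}, min = 16
All options are numbers and max(Left) < min(Right), so by the simplicity theorem the value is the simplest (earliest-born) number strictly between 19/2 and 16.
Integers 10 through 15 all lie strictly between 19/2 and 16.
Among integers, the simplest (lowest birthday = smallest |n|; 0 is born on day 0, +-n on day n) is 10.
No non-integer in the interval can be simpler: if x is a non-integer in the interval, then floor(x) or ceil(x) also lies in the interval (the interval contains an integer), and both are proper prefixes of x's sign expansion, i.e. born earlier. So the game value is 10.
Game value = 10

10


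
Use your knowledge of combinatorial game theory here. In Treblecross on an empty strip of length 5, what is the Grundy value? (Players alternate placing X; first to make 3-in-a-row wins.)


Treblecross: place X on empty cells; 3-in-a-row wins.
Playing within two cells of an existing X lets the opponent win at once, so sensible play treats the cells i-2..i+2 around each X as dead. The player left with no safe cell loses, so this is a normal-play take-away game on strips of safe cells.
Placing X at cell i (0-indexed) of a strip of k safe cells leaves independent strips of sizes max(0, i-2) and max(0, k-i-3). Hence G(k) = mex{ G(max(0,i-2)) XOR G(max(0,k-i-3)) : 0 <= i < k }, with G(0) = 0.
G(1): splits (0,0):0^0=0 -> mex({0}) = 1
G(2): splits (0,0):0^0=0 -> mex({0}) = 1
G(3): splits (0,0):0^0=0 -> mex({0}) = 1
G(4): splits (0,1):0^1=1 (0,0):0^0=0 -> mex({0, 1}) = 2
G(5): splits (0,2):0^1=1 (0,1):0^1=1 (0,0):0^0=0 -> mex({0, 1}) = 2
Therefore G(5) = 2.

2


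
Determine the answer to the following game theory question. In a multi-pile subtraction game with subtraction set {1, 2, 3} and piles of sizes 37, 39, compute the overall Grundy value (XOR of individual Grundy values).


Subtraction set: {1, 2, 3}
For this subtraction set, G(n) = n mod 4 (period = max + 1 = 4).
Pile 1 (size 37): G(37) = 37 mod 4 = 1
Pile 2 (size 39): G(39) = 39 mod 4 = 3
Total Grundy value = XOR of all: 1 XOR 3 = 2

2


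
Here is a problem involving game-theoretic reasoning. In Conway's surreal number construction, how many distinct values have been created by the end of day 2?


Day 0: {|} = 0 is born. Count = 1.
Day n: the number of surreal numbers born by day n is 2^(n+1) - 1.
By day 0: 2^1 - 1 = 1
By day 1: 2^2 - 1 = 3
By day 2: 2^3 - 1 = 7
By day 2: 7 surreal numbers.

7


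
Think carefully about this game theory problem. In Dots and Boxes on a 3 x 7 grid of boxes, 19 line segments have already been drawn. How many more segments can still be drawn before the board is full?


Grid: 3 x 7 boxes, i.e. 4 rows and 8 columns of dots.
Horizontal edges: (rows + 1) * cols = 4 * 7 = 28
Vertical edges: rows * (cols + 1) = 3 * 8 = 24
Total edges: 28 + 24 = 52
Edges drawn: 19
Remaining: 52 - 19 = 33

33


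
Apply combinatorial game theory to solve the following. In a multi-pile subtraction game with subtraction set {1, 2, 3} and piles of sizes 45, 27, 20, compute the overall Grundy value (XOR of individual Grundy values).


Subtraction set: {1, 2, 3}
For this subtraction set, G(n) = n mod 4 (period = max + 1 = 4).
Pile 1 (size 45): G(45) = 45 mod 4 = 1
Pile 2 (size 27): G(27) = 27 mod 4 = 3
Pile 3 (size 20): G(20) = 20 mod 4 = 0
Total Grundy value = XOR of all: 1 XOR 3 XOR 0 = 2

2


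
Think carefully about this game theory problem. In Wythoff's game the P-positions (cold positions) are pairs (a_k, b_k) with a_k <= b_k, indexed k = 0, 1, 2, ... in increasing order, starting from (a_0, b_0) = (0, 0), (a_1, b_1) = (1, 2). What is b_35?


By Wythoff's theorem, a_k = floor(k * phi) and b_k = floor(k * phi^2) = a_k + k, where phi = (1 + sqrt(5))/2 is the golden ratio.
phi = (1 + sqrt(5))/2 = 1.618034
phi^2 = phi + 1 = 2.618034
k = 35
k * phi^2 = 35 * 2.618034 = 91.631190
b_35 = floor(k * phi^2) = 91 (check: a_35 + k = 56 + 35 = 91)

91


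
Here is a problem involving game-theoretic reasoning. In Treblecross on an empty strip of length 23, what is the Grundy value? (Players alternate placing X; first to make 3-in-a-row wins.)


Treblecross: place X on empty cells; 3-in-a-row wins.
Playing within two cells of an existing X lets the opponent win at once, so sensible play treats the cells i-2..i+2 around each X as dead. The player left with no safe cell loses, so this is a normal-play take-away game on strips of safe cells.
Placing X at cell i (0-indexed) of a strip of k safe cells leaves independent strips of sizes max(0, i-2) and max(0, k-i-3). Hence G(k) = mex{ G(max(0,i-2)) XOR G(max(0,k-i-3)) : 0 <= i < k }, with G(0) = 0.
G(1): splits (0,0):0^0=0 -> mex({0}) = 1
G(2): splits (0,0):0^0=0 -> mex({0}) = 1
G(3): splits (0,0):0^0=0 -> mex({0}) = 1
G(4): splits (0,1):0^1=1 (0,0):0^0=0 -> mex({0, 1}) = 2
G(5): splits (0,2):0^1=1 (0,1):0^1=1 (0,0):0^0=0 -> mex({0, 1}) = 2
G(6) = mex({1}) = 0
G(7) = mex({0, 1, 2}) = 3
G(8) = mex({0, 1, 2}) = 3
G(9) = mex({0, 2}) = 1
G(10) = mex({0, 2, 3}) = 1
G(11) = mex({0, 3}) = 1
G(12) = mex({1, 3}) = 0
G(13) = mex({0, 1, 2, 3}) = 4
G(14) = mex({0, 1, 2}) = 3
G(15) = mex({0, 1, 2}) = 3
G(16) = mex({0, 1, 2, 4}) = 3
G(17) = mex({0, 1, 3, 4}) = 2
G(18) = mex({0, 1, 3, 4}) = 2
G(19) = mex({0, 1, 3, 5}) = 2
G(20) = mex({0, 1, 2, 3, 5}) = 4
G(21) = mex({0, 1, 2, 3, 5}) = 4
G(22) = mex({1, 2, 6}) = 0
G(23) = mex({0, 1, 2, 3, 4, 6}) = 5
Therefore G(23) = 5.

5


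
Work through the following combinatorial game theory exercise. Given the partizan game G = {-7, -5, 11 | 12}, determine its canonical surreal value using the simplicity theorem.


Left options: {-7, -5, 11}, max = 11
Right options: {12}, min = 12
All options are numbers and max(Left) < min(Right), so by the simplicity theorem the value is the simplest (earliest-born) number strictly between 11 and 12.
No integer lies strictly between 11 and 12, so the value is the dyadic rational m/2^k in the interval with the smallest k (then m odd); search k = 1, 2, ...:
Denominator 2: 23/2 lies strictly between 11 and 12 -- found.
The simplest number in the interval is 23/2.
Game value = 23/2

23/2


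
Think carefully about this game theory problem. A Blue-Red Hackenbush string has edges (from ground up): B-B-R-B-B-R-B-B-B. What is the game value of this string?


Edges (from ground): B-B-R-B-B-R-B-B-B
By Berlekamp's sign-expansion rule, a Blue-Red Hackenbush stalk has the value of the surreal number whose sign sequence is the edge sequence with B -> + and R -> -.
Sign sequence: ++-++-+++
Trace the sign expansion in the surreal number tree, starting from 0:
Edge 1: B (sign +) -> bounds (0, +inf), value = 1
Edge 2: B (sign +) -> bounds (1, +inf), value = 2
Edge 3: R (sign -) -> bounds (1, 2), value = 3/2
Edge 4: B (sign +) -> bounds (3/2, 2), value = 7/4
Edge 5: B (sign +) -> bounds (7/4, 2), value = 15/8
Edge 6: R (sign -) -> bounds (7/4, 15/8), value = 29/16
Edge 7: B (sign +) -> bounds (29/16, 15/8), value = 59/32
Edge 8: B (sign +) -> bounds (59/32, 15/8), value = 119/64
Edge 9: B (sign +) -> bounds (119/64, 15/8), value = 239/128
Game value = 239/128

239/128


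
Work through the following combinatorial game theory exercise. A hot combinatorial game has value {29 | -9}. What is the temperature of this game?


The game is {29 | -9}, a switch {a | b} with numbers a > b.
Cooling {a | b} by t gives {a - t | b + t}, which stops being hot when a - t = b + t, i.e. at t = (a - b)/2. So the temperature of a switch is (a - b)/2.
Temperature = (Left option - Right option) / 2
= (29 - (-9)) / 2
= 38 / 2
= 19

19


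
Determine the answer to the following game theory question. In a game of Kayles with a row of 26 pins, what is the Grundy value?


Kayles: a move removes 1 or 2 adjacent pins from a contiguous row.
Removing pins from a row of k leaves two independent rows (a, b) with a + b = k - 1 (one pin) or a + b = k - 2 (two pins); an end removal gives a = 0.
By Sprague-Grundy, G(k) = mex{ G(a) XOR G(b) } over all these splits. G(0) = 0.
G(1): splits (0,0):0^0=0 -> mex({0}) = 1
G(2): splits (0,1):0^1=1 (0,0):0^0=0 -> mex({0, 1}) = 2
G(3): splits (0,2):0^2=2 (1,1):1^1=0 (0,1):0^1=1 -> mex({0, 1, 2}) = 3
G(4): splits (0,3):0^3=3 (1,2):1^2=3 (0,2):0^2=2 (1,1):1^1=0 -> mex({0, 2, 3}) = 1
G(5): splits (0,4):0^1=1 (1,3):1^3=2 (2,2):2^2=0 (0,3):0^3=3 (1,2):1^2=3 -> mex({0, 1, 2, 3}) = 4
G(6) = mex({0, 1, 2, 4}) = 3
G(7) = mex({0, 1, 3, 4, 5}) = 2
G(8) = mex({0, 2, 3, 5, 6}) = 1
G(9) = mex({0, 1, 2, 3, 6, 7}) = 4
G(10) = mex({0, 1, 3, 4, 5, 7}) = 2
G(11) = mex({0, 1, 2, 3, 4, 5}) = 6
G(12) = mex({0, 1, 2, 3, 5, 6, 7}) = 4
G(13) = mex({0, 2, 3, 4, 6, 7}) = 1
G(14) = mex({0, 1, 4, 5, 6, 7}) = 2
G(15) = mex({0, 1, 2, 3, 4, 5, 6}) = 7
G(16) = mex({0, 2, 3, 5, 6, 7}) = 1
G(17) = mex({0, 1, 2, 3, 5, 6, 7}) = 4
G(18) = mex({0, 1, 2, 4, 5, 6}) = 3
G(19) = mex({0, 1, 3, 4, 5, 7}) = 2
G(20) = mex({0, 2, 3, 4, 5, 6, 7}) = 1
G(21) = mex({0, 1, 2, 3, 5, 6, 7}) = 4
G(22) = mex({0, 1, 2, 3, 4, 5, 7}) = 6
G(23) = mex({0, 1, 2, 3, 4, 5, 6}) = 7
G(24) = mex({0, 1, 2, 3, 5, 6, 7}) = 4
G(25) = mex({0, 2, 3, 4, 6, 7}) = 1
G(26) = mex({0, 1, 3, 4, 5, 6, 7}) = 2
Therefore G(26) = 2.

2


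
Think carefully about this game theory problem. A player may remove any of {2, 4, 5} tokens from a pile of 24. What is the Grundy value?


The subtraction set is S = {2, 4, 5}.
G(k) = mex{ G(k - s) : s in S, s <= k }. We compute iteratively: G(0) = 0.
G(1) = mex({}) = 0
G(2) = mex({0}) = 1
G(3) = mex({0}) = 1
G(4) = mex({0, 1}) = 2
G(5) = mex({0, 1}) = 2
G(6) = mex({0, 1, 2}) = 3
G(7) = mex({1, 2}) = 0
G(8) = mex({1, 2, 3}) = 0
G(9) = mex({0, 2}) = 1
G(10) = mex({0, 2, 3}) = 1
G(11) = mex({0, 1, 3}) = 2
Observe that G(7)..G(11) = 0, 0, 1, 1, 2 repeats G(0)..G(4) = 0, 0, 1, 1, 2.
For k >= max(S) = 5, G(k) is determined by the previous 5 values G(k-5)..G(k-1); a window of 5 consecutive values has recurred shifted by 7, so by induction G(k + 7) = G(k) for all k >= 0: the sequence is periodic from the start with period 7.
One period: G(0..6) = 0, 0, 1, 1, 2, 2, 3.
24 mod 7 = 3, so G(24) = G(3) = 1.

1


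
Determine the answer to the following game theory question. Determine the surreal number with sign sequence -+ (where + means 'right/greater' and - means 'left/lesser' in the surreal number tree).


Sign expansion: -+
Rule: track bounds (lo, hi), initially (-inf, +inf). On '+', the current value becomes lo and we move to the simplest number in (value, hi): value + 1 if hi = +inf, otherwise the midpoint (value + hi)/2. On '-', the current value becomes hi and we move to value - 1 if lo = -inf, otherwise the midpoint (lo + value)/2.
Start at 0.
Step 1: sign = -, move left. Bounds: (-inf, 0). Value = -1
Step 2: sign = +, move right. Bounds: (-1, 0). Value = -1/2
The surreal number with sign expansion -+ is -1/2.

-1/2


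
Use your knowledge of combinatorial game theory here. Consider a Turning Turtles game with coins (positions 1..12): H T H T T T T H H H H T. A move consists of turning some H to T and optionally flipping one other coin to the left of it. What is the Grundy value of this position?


Coins: H T H T T T T H H H H T
Key fact: a single head at position k behaves exactly like a Nim heap of size k (turning it to T and optionally flipping a coin at j < k corresponds to moving the heap from k to j, or to 0), and heads combine as a disjunctive sum (two heads at the same place would cancel, matching j XOR j = 0). So the Nim-value is the XOR of the 1-indexed positions of the heads.
Face-up positions (1-indexed): [1, 3, 8, 9, 10, 11]
XOR 0 with 1: 0 XOR 1 = 1
XOR 1 with 3: 1 XOR 3 = 2
XOR 2 with 8: 2 XOR 8 = 10
XOR 10 with 9: 10 XOR 9 = 3
XOR 3 with 10: 3 XOR 10 = 9
XOR 9 with 11: 9 XOR 11 = 2
Nim-value = 2

2


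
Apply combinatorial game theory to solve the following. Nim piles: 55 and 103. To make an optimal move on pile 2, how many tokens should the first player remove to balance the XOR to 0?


Piles: 55 and 103
Current XOR: 55 XOR 103 = 80 (non-zero, so this is an N-position).
To make the XOR zero, we need to find a move that balances the piles.
For pile 2 (size 103): target = 103 XOR 80 = 55
We reduce pile 2 from 103 to 55.
Tokens removed: 103 - 55 = 48
Verification: 55 XOR 55 = 0

48


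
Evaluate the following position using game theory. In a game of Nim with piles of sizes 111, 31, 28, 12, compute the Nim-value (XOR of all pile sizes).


We need the XOR (exclusive or) of all pile sizes.
After XOR-ing pile 1 (size 111): 0 XOR 111 = 111
After XOR-ing pile 2 (size 31): 111 XOR 31 = 112
After XOR-ing pile 3 (size 28): 112 XOR 28 = 108
After XOR-ing pile 4 (size 12): 108 XOR 12 = 96
The Nim-value of this position is 96.

96


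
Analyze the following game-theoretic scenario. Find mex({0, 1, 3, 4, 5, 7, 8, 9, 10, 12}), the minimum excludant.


Set = {0, 1, 3, 4, 5, 7, 8, 9, 10, 12}
0 is in the set.
1 is in the set.
2 is NOT in the set. This is the mex.
mex = 2

2


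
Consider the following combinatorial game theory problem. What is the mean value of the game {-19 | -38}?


Game = {-19 | -38}, a switch {a | b} with numbers a > b.
Its thermograph has left wall a - t and right wall b + t, which meet at t = (a - b)/2, where both equal (a + b)/2. So the mast (mean value) is at (a + b)/2.
Mean = (-19 + (-38))/2 = -57/2 = -57/2

-57/2


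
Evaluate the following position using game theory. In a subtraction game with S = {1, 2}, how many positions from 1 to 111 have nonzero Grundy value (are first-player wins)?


Subtraction set S = {1, 2}, so G(n) = n mod 3.
G(n) = 0 when n is a multiple of 3.
Multiples of 3 in [1, 111]: 37
N-positions (nonzero Grundy) = 111 - 37 = 74

74


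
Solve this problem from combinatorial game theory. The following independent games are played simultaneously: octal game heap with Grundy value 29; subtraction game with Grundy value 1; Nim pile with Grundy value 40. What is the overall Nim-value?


By the Sprague-Grundy theorem, the Grundy value of a sum of games is the XOR of individual Grundy values.
octal game heap: Grundy value = 29. Running XOR: 0 XOR 29 = 29
subtraction game: Grundy value = 1. Running XOR: 29 XOR 1 = 28
Nim pile: Grundy value = 40. Running XOR: 28 XOR 40 = 52
The combined Grundy value is 52.

52


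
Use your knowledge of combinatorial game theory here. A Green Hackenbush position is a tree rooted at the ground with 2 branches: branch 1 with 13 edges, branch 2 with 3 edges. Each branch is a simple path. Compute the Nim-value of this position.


The tree has 2 branches from the ground vertex.
In Green Hackenbush, the Nim-value of a simple path of length k is k.
Branch 1: length 13, Nim-value = 13
Branch 2: length 3, Nim-value = 3
Total Nim-value = XOR of all branch values:
0 XOR 13 = 13
13 XOR 3 = 14
Nim-value of the tree = 14

14


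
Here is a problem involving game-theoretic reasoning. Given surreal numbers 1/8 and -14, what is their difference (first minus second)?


x = 1/8, y = -14
Converting to common denominator: 8
x = 1/8, y = -112/8
x - y = 1/8 - -14 = 113/8

113/8


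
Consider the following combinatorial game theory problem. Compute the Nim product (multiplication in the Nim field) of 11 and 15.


Nim multiplication is bilinear over XOR: (u XOR v) * w = (u*w) XOR (v*w).
So we split each operand into its bit components and XOR the pairwise Nim products.
11 = 1 + 2 + 8 (as XOR of powers of 2).
15 = 1 + 2 + 4 + 8 (as XOR of powers of 2).
Using the standard Nim-product table on single bits:
  2*2 = 3,   2*4 = 8,   2*8 = 12,
  4*4 = 6,   4*8 = 11,  8*8 = 13,
and  1*x = x (identity), k*l = l*k (commutative).
Pairwise Nim products:
  1 * 1 = 1
  1 * 2 = 2
  1 * 4 = 4
  1 * 8 = 8
  2 * 1 = 2
  2 * 2 = 3
  2 * 4 = 8
  2 * 8 = 12
  8 * 1 = 8
  8 * 2 = 12
  8 * 4 = 11
  8 * 8 = 13
XOR them: 1 XOR 2 XOR 4 XOR 8 XOR 2 XOR 3 XOR 8 XOR 12 XOR 8 XOR 12 XOR 11 XOR 13 = 8.
Result: 11 * 15 = 8 (in Nim).

8


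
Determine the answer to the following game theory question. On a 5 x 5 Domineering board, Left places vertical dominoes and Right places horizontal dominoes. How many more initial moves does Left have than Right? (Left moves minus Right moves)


Board is 5 x 5 (rows x cols).
Left (vertical) placements: (rows-1) * cols = 4 * 5 = 20
Right (horizontal) placements: rows * (cols-1) = 5 * 4 = 20
Advantage = Left - Right = 20 - 20 = 0

0


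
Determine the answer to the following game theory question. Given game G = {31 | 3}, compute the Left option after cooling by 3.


Original game: {31 | 3} (a switch {a | b} with a > b).
Cooling by t (for t below the temperature (a - b)/2 = 14) taxes each move by t: {a | b} cooled by t is {a - t | b + t}.
Cooling amount: t = 3
Cooled Left option: 31 - 3 = 28
Cooled Right option: 3 + 3 = 6
Cooled game: {28 | 6}
Left option = 28

28


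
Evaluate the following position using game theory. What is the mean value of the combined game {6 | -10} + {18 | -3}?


G1 = {6 | -10}, G2 = {18 | -3}
Each is a switch {a | b} with numbers a > b; its mean value is (a + b)/2, and mean value is additive over game sums: m(G1 + G2) = m(G1) + m(G2).
Mean of G1 = (6 + (-10))/2 = -4/2 = -2
Mean of G2 = (18 + (-3))/2 = 15/2 = 15/2
Mean of G1 + G2 = -2 + 15/2 = 11/2

11/2
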